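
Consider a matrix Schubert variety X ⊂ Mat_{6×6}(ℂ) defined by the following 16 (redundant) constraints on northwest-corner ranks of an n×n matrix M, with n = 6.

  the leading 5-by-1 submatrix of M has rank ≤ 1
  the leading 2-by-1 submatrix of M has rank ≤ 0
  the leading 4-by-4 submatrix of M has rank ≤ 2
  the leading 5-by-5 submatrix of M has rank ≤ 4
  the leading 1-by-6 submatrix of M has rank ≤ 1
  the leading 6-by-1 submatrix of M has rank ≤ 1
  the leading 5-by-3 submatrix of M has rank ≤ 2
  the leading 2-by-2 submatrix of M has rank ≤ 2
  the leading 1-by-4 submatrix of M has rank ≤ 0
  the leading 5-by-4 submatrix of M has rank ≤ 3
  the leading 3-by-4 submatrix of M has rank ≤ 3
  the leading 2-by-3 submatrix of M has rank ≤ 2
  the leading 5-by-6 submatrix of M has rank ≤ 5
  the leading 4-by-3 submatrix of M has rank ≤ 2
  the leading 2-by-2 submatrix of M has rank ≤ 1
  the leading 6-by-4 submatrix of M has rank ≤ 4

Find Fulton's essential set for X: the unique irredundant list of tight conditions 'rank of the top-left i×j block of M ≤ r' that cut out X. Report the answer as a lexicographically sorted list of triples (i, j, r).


The tightest implied rank at each (i,j), from the 16 conditions:

  0  0  0  0  1  1
  0  1  1  1  2  2
  1  2  2  2  3  3
  1  2  2  2  3  4
  1  2  2  3  4  5
  1  2  3  4  5  6

the unique w with this rank table is (5, 2, 1, 6, 4, 3).

Fulton essential set (4 of the 8 Rothe cells):

[(1, 4, 0), (2, 1, 0), (4, 4, 2), (5, 3, 2)]


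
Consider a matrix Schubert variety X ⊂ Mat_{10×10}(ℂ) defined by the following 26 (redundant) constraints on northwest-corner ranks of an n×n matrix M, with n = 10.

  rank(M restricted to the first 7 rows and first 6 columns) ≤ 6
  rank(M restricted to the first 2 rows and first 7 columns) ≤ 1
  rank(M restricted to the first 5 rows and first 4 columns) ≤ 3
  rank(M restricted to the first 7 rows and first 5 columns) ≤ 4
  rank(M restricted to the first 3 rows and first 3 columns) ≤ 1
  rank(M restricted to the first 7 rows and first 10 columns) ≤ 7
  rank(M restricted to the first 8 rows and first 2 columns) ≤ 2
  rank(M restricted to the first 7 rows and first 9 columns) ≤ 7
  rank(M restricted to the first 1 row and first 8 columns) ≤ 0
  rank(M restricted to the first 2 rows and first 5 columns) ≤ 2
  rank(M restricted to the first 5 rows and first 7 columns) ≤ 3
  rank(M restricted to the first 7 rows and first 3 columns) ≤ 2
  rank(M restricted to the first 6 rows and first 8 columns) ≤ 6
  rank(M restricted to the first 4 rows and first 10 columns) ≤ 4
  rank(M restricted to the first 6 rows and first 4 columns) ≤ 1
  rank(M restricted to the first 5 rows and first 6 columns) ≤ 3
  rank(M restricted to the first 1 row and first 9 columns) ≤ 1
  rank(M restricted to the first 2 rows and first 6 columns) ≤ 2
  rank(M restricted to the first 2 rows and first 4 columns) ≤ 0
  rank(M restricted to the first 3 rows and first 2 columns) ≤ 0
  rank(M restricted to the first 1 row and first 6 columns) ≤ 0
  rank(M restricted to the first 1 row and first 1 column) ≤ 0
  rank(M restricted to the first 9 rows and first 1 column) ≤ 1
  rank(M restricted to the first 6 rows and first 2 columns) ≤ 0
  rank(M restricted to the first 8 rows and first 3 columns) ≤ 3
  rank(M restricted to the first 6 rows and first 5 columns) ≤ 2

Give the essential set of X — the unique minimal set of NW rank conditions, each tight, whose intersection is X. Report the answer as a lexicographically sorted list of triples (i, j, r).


Recovering R(i,j) via the rank-extension bound from the 26 conditions:

  0 | 0 | 0 | 0 | 0 | 0 | 0 | 0 | 1 | 1
  0 | 0 | 0 | 0 | 1 | 1 | 1 | 1 | 2 | 2
  0 | 0 | 1 | 1 | 2 | 2 | 2 | 2 | 3 | 3
  0 | 0 | 1 | 1 | 2 | 3 | 3 | 3 | 4 | 4
  0 | 0 | 1 | 1 | 2 | 3 | 3 | 4 | 5 | 5
  0 | 0 | 1 | 1 | 2 | 3 | 4 | 5 | 6 | 6
  1 | 1 | 2 | 2 | 3 | 4 | 5 | 6 | 7 | 7
  1 | 2 | 3 | 3 | 4 | 5 | 6 | 7 | 8 | 8
  1 | 2 | 3 | 4 | 5 | 6 | 7 | 8 | 9 | 9
  1 | 2 | 3 | 4 | 5 | 6 | 7 | 8 | 9 | 10

so w = (9, 5, 3, 6, 8, 7, 1, 2, 4, 10).

Rothe diagram D(w) (24 cells), 5 SE-corners (essential conditions):

[(1, 8, 0), (2, 4, 0), (5, 7, 3), (6, 2, 0), (6, 4, 1)]


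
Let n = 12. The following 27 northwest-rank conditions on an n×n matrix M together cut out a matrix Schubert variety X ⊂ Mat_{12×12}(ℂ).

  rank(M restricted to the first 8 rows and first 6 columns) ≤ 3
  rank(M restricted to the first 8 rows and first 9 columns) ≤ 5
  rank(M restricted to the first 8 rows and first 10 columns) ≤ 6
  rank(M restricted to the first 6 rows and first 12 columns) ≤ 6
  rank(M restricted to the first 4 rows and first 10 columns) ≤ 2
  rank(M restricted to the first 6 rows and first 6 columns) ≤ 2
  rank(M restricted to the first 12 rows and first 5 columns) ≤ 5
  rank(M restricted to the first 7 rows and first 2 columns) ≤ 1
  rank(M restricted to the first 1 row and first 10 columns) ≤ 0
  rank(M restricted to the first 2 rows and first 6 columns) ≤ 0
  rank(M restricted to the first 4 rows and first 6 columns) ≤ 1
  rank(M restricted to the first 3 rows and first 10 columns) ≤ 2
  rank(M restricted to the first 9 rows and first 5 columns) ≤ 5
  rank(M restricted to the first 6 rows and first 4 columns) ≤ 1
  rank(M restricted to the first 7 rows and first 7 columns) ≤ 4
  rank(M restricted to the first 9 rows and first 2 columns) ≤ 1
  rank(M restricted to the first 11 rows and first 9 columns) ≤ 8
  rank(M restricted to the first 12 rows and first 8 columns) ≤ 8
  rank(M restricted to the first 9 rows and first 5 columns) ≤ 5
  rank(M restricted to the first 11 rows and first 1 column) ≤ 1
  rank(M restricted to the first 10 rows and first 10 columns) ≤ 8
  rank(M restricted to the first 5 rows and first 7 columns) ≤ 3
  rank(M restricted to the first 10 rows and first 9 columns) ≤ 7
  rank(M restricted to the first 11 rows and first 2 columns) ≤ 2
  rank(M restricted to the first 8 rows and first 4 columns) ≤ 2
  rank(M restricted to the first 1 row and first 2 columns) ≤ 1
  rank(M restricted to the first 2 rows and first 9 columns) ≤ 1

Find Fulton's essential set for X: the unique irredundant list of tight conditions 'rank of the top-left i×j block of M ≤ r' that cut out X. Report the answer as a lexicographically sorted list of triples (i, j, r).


Recovering R(i,j) via the rank-extension bound from the 27 conditions:

  row 1: 0 0 0 0 0 0 0 0 0 0 1 1
  row 2: 0 0 0 0 0 0 1 1 1 1 2 2
  row 3: 1 1 1 1 1 1 2 2 2 2 3 3
  row 4: 1 1 1 1 1 1 2 2 2 2 3 4
  row 5: 1 1 1 1 2 2 3 3 3 3 4 5
  row 6: 1 1 1 1 2 2 3 4 4 4 5 6
  row 7: 1 1 2 2 3 3 4 5 5 5 6 7
  row 8: 1 1 2 2 3 3 4 5 5 6 7 8
  row 9: 1 1 2 3 4 4 5 6 6 7 8 9
  row 10: 1 2 3 4 5 5 6 7 7 8 9 10
  row 11: 1 2 3 4 5 6 7 8 8 9 10 11
  row 12: 1 2 3 4 5 6 7 8 9 10 11 12

reading off 1-entries of Δ²R: w = (11, 7, 1, 12, 5, 8, 3, 10, 4, 2, 6, 9).

D(w) has 37 cells with 10 SE-corners; essential set:

[(1, 10, 0), (2, 6, 0), (4, 6, 1), (4, 10, 2), (6, 4, 1), (6, 6, 2), (8, 4, 2), (8, 6, 3), (8, 9, 5), (9, 2, 1)]


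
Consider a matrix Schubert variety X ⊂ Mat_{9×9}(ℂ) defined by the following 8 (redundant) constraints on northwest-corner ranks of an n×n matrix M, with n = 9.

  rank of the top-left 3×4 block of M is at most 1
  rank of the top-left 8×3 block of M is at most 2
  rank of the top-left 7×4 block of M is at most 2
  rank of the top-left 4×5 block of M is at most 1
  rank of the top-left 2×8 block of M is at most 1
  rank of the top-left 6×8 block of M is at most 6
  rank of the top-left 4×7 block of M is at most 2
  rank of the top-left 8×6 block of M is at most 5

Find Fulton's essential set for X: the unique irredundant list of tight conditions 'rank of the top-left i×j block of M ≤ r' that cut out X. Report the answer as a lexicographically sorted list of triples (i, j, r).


Propagating the 8 rank bounds to every northwest block:

  R[1]: 1 | 1 | 1 | 1 | 1 | 1 | 1 | 1 | 1
  R[2]: 1 | 1 | 1 | 1 | 1 | 1 | 1 | 1 | 2
  R[3]: 1 | 1 | 1 | 1 | 1 | 2 | 2 | 2 | 3
  R[4]: 1 | 1 | 1 | 1 | 1 | 2 | 2 | 3 | 4
  R[5]: 1 | 2 | 2 | 2 | 2 | 3 | 3 | 4 | 5
  R[6]: 1 | 2 | 2 | 2 | 3 | 4 | 4 | 5 | 6
  R[7]: 1 | 2 | 2 | 2 | 3 | 4 | 5 | 6 | 7
  R[8]: 1 | 2 | 2 | 3 | 4 | 5 | 6 | 7 | 8
  R[9]: 1 | 2 | 3 | 4 | 5 | 6 | 7 | 8 | 9

second differences of R give the permutation w = (1, 9, 6, 8, 2, 5, 7, 4, 3).

D(w) has 21 cells with 5 SE-corners; essential set:

[(2, 8, 1), (4, 5, 1), (4, 7, 2), (7, 4, 2), (8, 3, 2)]


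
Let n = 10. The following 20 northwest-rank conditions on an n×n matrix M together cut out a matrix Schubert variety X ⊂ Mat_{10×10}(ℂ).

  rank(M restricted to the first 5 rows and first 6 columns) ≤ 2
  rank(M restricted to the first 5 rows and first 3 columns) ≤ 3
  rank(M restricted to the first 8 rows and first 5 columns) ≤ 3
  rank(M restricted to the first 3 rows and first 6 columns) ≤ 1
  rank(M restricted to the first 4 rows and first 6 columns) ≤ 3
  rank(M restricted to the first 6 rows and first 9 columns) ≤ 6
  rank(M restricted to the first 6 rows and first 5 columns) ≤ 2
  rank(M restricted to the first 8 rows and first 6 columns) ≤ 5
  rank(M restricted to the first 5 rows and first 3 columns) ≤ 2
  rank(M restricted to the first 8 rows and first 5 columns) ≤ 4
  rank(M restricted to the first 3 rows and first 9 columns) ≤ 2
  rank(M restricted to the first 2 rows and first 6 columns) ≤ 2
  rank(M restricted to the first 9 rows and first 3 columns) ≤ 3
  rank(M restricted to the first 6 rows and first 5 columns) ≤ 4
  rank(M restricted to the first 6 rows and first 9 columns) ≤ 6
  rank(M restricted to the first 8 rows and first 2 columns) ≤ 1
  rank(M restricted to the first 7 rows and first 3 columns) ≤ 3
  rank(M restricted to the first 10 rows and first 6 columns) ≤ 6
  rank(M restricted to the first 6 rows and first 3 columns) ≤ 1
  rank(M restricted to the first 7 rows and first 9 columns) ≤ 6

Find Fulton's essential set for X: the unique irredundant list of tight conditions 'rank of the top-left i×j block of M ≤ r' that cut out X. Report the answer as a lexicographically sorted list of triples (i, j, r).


Reconstructing r_w from the 20 given conditions:

  R[1]: 1 1 1 1 1 1 1 1 1 1
  R[2]: 1 1 1 1 1 1 2 2 2 2
  R[3]: 1 1 1 1 1 1 2 2 2 3
  R[4]: 1 1 1 2 2 2 3 3 3 4
  R[5]: 1 1 1 2 2 2 3 4 4 5
  R[6]: 1 1 1 2 2 3 4 5 5 6
  R[7]: 1 1 2 3 3 4 5 6 6 7
  R[8]: 1 1 2 3 3 4 5 6 7 8
  R[9]: 1 2 3 4 4 5 6 7 8 9
  R[10]: 1 2 3 4 5 6 7 8 9 10

the unique w with this rank table is (1, 7, 10, 4, 8, 6, 3, 9, 2, 5).

Fulton essential set (7 of the 24 Rothe cells):

[(3, 6, 1), (3, 9, 2), (5, 6, 2), (6, 3, 1), (6, 5, 2), (8, 2, 1), (8, 5, 3)]


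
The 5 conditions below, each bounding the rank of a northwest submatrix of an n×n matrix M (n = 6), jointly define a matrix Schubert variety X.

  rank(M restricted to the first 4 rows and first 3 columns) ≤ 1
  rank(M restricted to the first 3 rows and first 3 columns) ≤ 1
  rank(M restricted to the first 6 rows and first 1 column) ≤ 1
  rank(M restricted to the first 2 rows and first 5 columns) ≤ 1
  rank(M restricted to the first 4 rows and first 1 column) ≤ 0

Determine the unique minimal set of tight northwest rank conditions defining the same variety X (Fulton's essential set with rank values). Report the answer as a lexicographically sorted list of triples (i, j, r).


Rank table r_w(6×6) implied by the 5 constraints:

  i=1: 0, 1, 1, 1, 1, 1
  i=2: 0, 1, 1, 1, 1, 2
  i=3: 0, 1, 1, 2, 2, 3
  i=4: 0, 1, 1, 2, 3, 4
  i=5: 1, 2, 2, 3, 4, 5
  i=6: 1, 2, 3, 4, 5, 6

reading off 1-entries of Δ²R: w = (2, 6, 4, 5, 1, 3).

|D(w)|=9, |Ess(w)|=3:

[(2, 5, 1), (4, 1, 0), (4, 3, 1)]


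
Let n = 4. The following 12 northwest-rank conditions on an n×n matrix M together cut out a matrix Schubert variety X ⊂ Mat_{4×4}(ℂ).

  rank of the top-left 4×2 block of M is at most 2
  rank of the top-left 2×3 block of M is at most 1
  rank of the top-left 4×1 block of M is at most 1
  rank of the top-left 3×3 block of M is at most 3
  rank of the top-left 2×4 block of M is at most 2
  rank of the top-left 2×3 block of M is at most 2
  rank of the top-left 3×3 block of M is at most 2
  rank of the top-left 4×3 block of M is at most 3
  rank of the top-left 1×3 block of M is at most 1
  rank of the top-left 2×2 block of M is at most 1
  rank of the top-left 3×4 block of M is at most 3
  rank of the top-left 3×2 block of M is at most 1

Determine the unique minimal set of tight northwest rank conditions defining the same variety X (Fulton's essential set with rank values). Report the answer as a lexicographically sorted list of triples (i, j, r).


The tightest implied rank at each (i,j), from the 12 conditions:

  1, 1, 1, 1
  1, 1, 1, 2
  1, 1, 2, 3
  1, 2, 3, 4

second differences of R give the permutation w = (1, 4, 3, 2).

Fulton essential set (2 of the 3 Rothe cells):

[(2, 3, 1), (3, 2, 1)]


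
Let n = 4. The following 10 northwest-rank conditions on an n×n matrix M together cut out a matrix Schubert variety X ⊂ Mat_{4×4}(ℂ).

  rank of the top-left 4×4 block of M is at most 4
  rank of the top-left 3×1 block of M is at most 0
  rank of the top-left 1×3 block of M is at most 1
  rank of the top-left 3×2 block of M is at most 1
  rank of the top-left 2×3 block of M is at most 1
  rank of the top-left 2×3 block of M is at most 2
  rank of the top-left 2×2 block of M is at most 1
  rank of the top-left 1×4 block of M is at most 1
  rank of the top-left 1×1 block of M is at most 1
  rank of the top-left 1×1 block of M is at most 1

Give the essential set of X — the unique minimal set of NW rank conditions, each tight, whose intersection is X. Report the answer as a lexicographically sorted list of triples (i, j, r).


Rank table r_w(4×4) implied by the 10 constraints:

  i=1: 0  1  1  1
  i=2: 0  1  1  2
  i=3: 0  1  2  3
  i=4: 1  2  3  4

the unique w with this rank table is (2, 4, 3, 1).

D(w) has 4 cells with 2 SE-corners; essential set:

[(2, 3, 1), (3, 1, 0)]


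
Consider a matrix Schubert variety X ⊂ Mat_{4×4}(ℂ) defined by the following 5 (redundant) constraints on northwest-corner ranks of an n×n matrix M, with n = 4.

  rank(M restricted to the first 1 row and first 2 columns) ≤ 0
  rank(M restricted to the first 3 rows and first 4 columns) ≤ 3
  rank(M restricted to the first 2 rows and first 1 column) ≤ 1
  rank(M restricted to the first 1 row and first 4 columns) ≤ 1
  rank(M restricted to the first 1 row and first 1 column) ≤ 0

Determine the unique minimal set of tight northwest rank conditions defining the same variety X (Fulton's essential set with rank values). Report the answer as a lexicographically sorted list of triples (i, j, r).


Rank table r_w(4×4) implied by the 5 constraints:

  i=1: 0 | 0 | 1 | 1
  i=2: 1 | 1 | 2 | 2
  i=3: 1 | 2 | 3 | 3
  i=4: 1 | 2 | 3 | 4

the unique w with this rank table is (3, 1, 2, 4).

ℓ(w)=2; the 1 essential cell (i,j,r):

[(1, 2, 0)]


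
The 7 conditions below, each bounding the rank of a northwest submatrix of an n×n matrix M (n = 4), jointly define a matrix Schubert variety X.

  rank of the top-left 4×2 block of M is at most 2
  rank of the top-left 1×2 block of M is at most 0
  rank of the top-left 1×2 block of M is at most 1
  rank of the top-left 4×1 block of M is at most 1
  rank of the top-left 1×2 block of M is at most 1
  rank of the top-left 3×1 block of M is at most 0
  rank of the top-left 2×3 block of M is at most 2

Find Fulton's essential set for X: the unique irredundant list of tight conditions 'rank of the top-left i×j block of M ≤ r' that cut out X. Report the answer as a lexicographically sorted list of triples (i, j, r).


Reconstructing r_w from the 7 given conditions:

  i=1: 0, 0, 1, 1
  i=2: 0, 1, 2, 2
  i=3: 0, 1, 2, 3
  i=4: 1, 2, 3, 4

so w = (3, 2, 4, 1).

Rothe diagram D(w) (4 cells), 2 SE-corners (essential conditions):

[(1, 2, 0), (3, 1, 0)]


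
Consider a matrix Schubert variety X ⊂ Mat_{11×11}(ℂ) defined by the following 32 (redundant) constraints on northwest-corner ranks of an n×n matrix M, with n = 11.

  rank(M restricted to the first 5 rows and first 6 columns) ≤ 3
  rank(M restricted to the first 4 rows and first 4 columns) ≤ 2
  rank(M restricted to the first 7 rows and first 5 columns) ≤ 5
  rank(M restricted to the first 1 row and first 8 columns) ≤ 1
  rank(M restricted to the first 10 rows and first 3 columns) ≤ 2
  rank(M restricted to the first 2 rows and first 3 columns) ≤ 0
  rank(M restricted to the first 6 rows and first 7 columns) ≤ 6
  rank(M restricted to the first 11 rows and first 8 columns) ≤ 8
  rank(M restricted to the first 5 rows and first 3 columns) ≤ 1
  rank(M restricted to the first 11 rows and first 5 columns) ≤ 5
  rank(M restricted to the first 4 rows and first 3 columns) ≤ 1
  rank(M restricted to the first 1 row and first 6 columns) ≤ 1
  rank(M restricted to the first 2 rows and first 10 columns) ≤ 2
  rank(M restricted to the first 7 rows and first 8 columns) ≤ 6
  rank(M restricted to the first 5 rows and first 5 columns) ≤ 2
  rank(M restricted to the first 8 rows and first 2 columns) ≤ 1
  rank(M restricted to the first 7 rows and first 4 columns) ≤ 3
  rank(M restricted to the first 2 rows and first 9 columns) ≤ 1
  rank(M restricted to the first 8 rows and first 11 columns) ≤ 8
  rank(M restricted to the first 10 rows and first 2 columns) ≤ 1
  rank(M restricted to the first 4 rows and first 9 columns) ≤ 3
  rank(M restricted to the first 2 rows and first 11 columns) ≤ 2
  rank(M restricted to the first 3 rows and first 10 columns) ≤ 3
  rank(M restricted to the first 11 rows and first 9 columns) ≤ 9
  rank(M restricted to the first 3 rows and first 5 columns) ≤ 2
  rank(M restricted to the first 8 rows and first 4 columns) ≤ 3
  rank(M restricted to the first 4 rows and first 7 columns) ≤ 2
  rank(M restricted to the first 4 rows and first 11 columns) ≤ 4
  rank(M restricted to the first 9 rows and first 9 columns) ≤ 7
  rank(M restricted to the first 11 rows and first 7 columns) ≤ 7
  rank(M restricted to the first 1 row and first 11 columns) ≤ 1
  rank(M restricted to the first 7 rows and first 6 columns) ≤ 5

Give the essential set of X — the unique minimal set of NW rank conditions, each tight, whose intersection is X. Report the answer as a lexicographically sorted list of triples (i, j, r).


Rank table r_w(11×11) implied by the 32 constraints:

  R[1]: 0 0 0 1 1 1 1 1 1 1 1
  R[2]: 0 0 0 1 1 1 1 1 1 2 2
  R[3]: 1 1 1 2 2 2 2 2 2 3 3
  R[4]: 1 1 1 2 2 2 2 3 3 4 4
  R[5]: 1 1 1 2 2 3 3 4 4 5 5
  R[6]: 1 1 2 3 3 4 4 5 5 6 6
  R[7]: 1 1 2 3 4 5 5 6 6 7 7
  R[8]: 1 1 2 3 4 5 6 7 7 8 8
  R[9]: 1 1 2 3 4 5 6 7 7 8 9
  R[10]: 1 1 2 3 4 5 6 7 8 9 10
  R[11]: 1 2 3 4 5 6 7 8 9 10 11

hence w(1..11) = (4, 10, 1, 8, 6, 3, 5, 7, 11, 9, 2).

ℓ(w)=25; the 7 essential cells (i,j,r):

[(2, 3, 0), (2, 9, 1), (4, 7, 2), (5, 3, 1), (5, 5, 2), (9, 9, 7), (10, 2, 1)]


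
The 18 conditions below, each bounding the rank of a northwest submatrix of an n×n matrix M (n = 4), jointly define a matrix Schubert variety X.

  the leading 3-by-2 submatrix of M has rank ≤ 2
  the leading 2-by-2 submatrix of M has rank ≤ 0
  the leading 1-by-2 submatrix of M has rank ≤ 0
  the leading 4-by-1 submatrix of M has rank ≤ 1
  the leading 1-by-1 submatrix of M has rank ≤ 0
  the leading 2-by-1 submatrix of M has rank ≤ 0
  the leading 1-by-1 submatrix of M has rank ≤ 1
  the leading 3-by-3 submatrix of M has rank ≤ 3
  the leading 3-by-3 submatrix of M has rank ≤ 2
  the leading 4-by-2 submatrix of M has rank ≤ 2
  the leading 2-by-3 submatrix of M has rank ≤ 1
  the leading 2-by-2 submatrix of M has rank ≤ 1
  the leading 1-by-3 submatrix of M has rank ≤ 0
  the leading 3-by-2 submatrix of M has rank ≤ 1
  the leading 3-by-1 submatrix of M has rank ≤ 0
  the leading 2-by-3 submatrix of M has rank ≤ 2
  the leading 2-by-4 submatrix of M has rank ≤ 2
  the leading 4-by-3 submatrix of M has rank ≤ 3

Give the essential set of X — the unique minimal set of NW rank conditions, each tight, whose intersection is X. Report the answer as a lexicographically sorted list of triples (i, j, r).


Rank table r_w(4×4) implied by the 18 constraints:

  0 | 0 | 0 | 1
  0 | 0 | 1 | 2
  0 | 1 | 2 | 3
  1 | 2 | 3 | 4

second differences of R give the permutation w = (4, 3, 2, 1).

Rothe diagram D(w) (6 cells), 3 SE-corners (essential conditions):

[(1, 3, 0), (2, 2, 0), (3, 1, 0)]


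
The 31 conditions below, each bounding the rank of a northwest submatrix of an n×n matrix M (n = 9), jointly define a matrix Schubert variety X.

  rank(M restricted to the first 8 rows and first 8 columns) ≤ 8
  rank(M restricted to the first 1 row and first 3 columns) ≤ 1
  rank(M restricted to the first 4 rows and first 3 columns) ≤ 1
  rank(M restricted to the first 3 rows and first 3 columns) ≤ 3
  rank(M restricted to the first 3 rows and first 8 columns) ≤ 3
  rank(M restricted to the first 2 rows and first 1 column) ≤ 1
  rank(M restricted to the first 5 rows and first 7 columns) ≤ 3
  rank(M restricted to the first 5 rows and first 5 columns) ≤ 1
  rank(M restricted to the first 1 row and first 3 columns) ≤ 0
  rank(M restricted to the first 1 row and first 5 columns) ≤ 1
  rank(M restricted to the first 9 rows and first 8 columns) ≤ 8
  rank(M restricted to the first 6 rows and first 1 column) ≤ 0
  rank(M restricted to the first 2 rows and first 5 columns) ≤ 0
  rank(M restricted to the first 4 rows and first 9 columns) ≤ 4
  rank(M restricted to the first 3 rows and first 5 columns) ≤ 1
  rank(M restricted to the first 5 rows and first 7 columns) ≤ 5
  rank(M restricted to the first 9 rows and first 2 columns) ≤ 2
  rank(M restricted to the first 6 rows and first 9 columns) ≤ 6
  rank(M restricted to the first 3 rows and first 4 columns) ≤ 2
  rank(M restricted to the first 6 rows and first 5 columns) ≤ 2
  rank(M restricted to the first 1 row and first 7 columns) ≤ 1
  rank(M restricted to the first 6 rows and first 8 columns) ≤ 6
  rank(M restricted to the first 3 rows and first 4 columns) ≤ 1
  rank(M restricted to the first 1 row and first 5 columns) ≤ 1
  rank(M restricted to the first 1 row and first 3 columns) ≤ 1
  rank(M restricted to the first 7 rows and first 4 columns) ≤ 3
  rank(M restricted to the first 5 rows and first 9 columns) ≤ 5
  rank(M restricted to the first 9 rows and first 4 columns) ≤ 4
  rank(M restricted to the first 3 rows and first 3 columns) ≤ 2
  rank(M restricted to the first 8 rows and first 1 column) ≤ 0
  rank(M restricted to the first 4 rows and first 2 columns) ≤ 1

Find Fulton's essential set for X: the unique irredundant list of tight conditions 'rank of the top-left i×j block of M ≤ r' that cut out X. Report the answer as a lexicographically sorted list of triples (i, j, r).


The tightest implied rank at each (i,j), from the 31 conditions:

  row 1: 0 0 0 0 0 1 1 1 1
  row 2: 0 0 0 0 0 1 2 2 2
  row 3: 0 1 1 1 1 2 3 3 3
  row 4: 0 1 1 1 1 2 3 4 4
  row 5: 0 1 1 1 1 2 3 4 5
  row 6: 0 1 2 2 2 3 4 5 6
  row 7: 0 1 2 3 3 4 5 6 7
  row 8: 0 1 2 3 4 5 6 7 8
  row 9: 1 2 3 4 5 6 7 8 9

hence w(1..9) = (6, 7, 2, 8, 9, 3, 4, 5, 1).

Fulton essential set (3 of the 22 Rothe cells):

[(2, 5, 0), (5, 5, 1), (8, 1, 0)]


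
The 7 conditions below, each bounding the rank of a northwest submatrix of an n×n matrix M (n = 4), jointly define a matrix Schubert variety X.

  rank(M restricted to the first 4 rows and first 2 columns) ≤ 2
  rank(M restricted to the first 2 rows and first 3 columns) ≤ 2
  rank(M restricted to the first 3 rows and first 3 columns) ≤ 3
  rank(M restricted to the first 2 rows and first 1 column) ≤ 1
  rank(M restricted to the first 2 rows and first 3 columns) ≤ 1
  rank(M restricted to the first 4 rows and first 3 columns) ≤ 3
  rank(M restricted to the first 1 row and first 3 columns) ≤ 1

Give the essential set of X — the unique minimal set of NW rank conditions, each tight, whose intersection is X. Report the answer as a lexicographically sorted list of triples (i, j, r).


Reconstructing r_w from the 7 given conditions:

  row 1: 1 1 1 1
  row 2: 1 1 1 2
  row 3: 1 2 2 3
  row 4: 1 2 3 4

hence w(1..4) = (1, 4, 2, 3).

Fulton essential set (1 of the 2 Rothe cells):

[(2, 3, 1)]


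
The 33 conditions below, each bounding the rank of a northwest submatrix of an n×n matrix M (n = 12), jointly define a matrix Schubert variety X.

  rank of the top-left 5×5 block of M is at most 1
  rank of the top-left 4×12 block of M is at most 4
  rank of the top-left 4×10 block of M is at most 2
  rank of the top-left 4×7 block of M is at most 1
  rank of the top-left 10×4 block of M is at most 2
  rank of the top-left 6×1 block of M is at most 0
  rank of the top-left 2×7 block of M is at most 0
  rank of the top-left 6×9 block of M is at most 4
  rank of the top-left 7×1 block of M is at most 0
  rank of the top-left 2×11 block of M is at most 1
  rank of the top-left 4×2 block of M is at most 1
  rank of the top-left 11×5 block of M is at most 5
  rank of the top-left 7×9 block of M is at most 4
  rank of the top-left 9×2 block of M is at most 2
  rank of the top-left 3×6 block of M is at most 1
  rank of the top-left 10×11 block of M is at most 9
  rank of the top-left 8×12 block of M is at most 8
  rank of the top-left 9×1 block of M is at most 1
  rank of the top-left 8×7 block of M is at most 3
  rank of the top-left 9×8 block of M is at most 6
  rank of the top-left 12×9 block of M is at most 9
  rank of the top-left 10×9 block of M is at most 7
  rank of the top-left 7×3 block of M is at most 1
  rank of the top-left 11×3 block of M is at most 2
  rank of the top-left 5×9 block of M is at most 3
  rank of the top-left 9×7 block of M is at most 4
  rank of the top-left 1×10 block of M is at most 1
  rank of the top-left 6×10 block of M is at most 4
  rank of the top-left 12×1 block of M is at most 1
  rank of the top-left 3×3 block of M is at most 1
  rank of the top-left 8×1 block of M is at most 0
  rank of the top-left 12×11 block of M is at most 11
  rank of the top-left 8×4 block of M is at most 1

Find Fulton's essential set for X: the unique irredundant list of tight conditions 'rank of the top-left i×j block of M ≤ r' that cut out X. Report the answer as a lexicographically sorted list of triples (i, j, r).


Rank table r_w(12×12) implied by the 33 constraints:

  i=1: 0, 0, 0, 0, 0, 0, 0, 1, 1, 1, 1, 1
  i=2: 0, 0, 0, 0, 0, 0, 0, 1, 1, 1, 1, 2
  i=3: 0, 1, 1, 1, 1, 1, 1, 2, 2, 2, 2, 3
  i=4: 0, 1, 1, 1, 1, 1, 1, 2, 2, 2, 3, 4
  i=5: 0, 1, 1, 1, 1, 2, 2, 3, 3, 3, 4, 5
  i=6: 0, 1, 1, 1, 2, 3, 3, 4, 4, 4, 5, 6
  i=7: 0, 1, 1, 1, 2, 3, 3, 4, 4, 5, 6, 7
  i=8: 0, 1, 1, 1, 2, 3, 3, 4, 5, 6, 7, 8
  i=9: 1, 2, 2, 2, 3, 4, 4, 5, 6, 7, 8, 9
  i=10: 1, 2, 2, 2, 3, 4, 5, 6, 7, 8, 9, 10
  i=11: 1, 2, 2, 3, 4, 5, 6, 7, 8, 9, 10, 11
  i=12: 1, 2, 3, 4, 5, 6, 7, 8, 9, 10, 11, 12

hence w(1..12) = (8, 12, 2, 11, 6, 5, 10, 9, 1, 7, 4, 3).

11 SE-corners of the 45-cell Rothe diagram give Ess(w):

[(2, 7, 0), (2, 11, 1), (4, 7, 1), (4, 10, 2), (5, 5, 1), (7, 9, 4), (8, 1, 0), (8, 4, 1), (8, 7, 3), (10, 4, 2), (11, 3, 2)]


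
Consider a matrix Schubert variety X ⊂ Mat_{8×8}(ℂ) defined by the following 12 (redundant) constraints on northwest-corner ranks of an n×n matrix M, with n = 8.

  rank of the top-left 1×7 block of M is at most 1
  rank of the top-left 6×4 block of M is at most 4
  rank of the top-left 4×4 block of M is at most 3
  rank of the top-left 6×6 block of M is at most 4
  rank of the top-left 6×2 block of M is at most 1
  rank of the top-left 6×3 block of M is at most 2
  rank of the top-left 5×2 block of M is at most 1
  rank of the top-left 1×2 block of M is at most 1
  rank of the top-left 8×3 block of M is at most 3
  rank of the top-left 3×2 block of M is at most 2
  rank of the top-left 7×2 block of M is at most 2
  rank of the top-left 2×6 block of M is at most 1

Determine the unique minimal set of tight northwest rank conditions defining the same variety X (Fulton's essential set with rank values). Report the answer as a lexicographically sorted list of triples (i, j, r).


Computing R[i][j] = min implied NW-rank bound (n=8, 12 conditions):

  row 1: 1 1 1 1 1 1 1 1
  row 2: 1 1 1 1 1 1 2 2
  row 3: 1 1 2 2 2 2 3 3
  row 4: 1 1 2 3 3 3 4 4
  row 5: 1 1 2 3 4 4 5 5
  row 6: 1 1 2 3 4 4 5 6
  row 7: 1 2 3 4 5 5 6 7
  row 8: 1 2 3 4 5 6 7 8

so w = (1, 7, 3, 4, 5, 8, 2, 6).

ℓ(w)=10; the 3 essential cells (i,j,r):

[(2, 6, 1), (6, 2, 1), (6, 6, 4)]


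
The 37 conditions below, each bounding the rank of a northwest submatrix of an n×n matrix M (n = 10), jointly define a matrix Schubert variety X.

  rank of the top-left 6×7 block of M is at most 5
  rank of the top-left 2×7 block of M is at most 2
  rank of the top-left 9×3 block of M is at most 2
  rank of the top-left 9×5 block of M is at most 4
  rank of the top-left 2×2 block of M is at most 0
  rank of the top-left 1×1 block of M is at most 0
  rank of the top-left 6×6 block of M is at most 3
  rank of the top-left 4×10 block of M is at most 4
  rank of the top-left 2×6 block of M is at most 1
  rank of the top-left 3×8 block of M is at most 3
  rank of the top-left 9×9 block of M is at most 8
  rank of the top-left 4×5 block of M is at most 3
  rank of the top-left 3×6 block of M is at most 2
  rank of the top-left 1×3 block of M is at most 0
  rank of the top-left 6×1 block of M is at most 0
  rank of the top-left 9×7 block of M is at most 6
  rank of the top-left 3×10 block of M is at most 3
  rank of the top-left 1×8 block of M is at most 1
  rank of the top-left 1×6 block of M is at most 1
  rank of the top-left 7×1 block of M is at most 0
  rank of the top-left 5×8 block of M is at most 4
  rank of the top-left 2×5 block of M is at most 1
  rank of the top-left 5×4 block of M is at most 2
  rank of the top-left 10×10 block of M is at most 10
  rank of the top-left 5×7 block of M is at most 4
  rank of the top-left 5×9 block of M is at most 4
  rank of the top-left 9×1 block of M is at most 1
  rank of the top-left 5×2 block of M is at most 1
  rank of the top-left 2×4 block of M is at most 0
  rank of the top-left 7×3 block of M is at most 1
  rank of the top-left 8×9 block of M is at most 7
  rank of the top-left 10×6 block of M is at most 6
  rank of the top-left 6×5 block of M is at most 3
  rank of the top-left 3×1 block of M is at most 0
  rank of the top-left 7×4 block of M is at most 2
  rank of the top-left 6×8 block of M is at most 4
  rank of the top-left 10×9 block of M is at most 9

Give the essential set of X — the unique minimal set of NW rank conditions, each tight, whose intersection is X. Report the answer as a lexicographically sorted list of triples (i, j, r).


Reconstructing r_w from the 37 given conditions:

  row 1: 0  0  0  0  1  1  1  1  1  1
  row 2: 0  0  0  0  1  1  2  2  2  2
  row 3: 0  1  1  1  2  2  3  3  3  3
  row 4: 0  1  1  2  3  3  4  4  4  4
  row 5: 0  1  1  2  3  3  4  4  4  5
  row 6: 0  1  1  2  3  3  4  4  5  6
  row 7: 0  1  1  2  3  4  5  5  6  7
  row 8: 1  2  2  3  4  5  6  6  7  8
  row 9: 1  2  2  3  4  5  6  7  8  9
  row 10: 1  2  3  4  5  6  7  8  9  10

reading off 1-entries of Δ²R: w = (5, 7, 2, 4, 10, 9, 6, 1, 8, 3).

|D(w)|=24, |Ess(w)|=8:

[(2, 4, 0), (2, 6, 1), (5, 9, 4), (6, 6, 3), (6, 8, 4), (7, 1, 0), (7, 3, 1), (9, 3, 2)]


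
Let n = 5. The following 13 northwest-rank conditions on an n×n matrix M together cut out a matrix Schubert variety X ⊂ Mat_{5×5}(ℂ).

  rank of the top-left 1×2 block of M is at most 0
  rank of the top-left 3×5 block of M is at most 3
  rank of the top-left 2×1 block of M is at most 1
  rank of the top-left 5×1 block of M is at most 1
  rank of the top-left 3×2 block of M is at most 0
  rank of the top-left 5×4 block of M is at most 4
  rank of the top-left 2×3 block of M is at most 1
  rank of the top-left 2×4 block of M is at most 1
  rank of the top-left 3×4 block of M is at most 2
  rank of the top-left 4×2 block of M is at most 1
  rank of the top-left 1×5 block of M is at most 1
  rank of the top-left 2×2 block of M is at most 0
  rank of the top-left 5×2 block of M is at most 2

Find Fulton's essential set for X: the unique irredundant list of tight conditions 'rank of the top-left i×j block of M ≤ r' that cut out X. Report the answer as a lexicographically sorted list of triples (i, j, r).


Propagating the 13 rank bounds to every northwest block:

  row 1: 0  0  1  1  1
  row 2: 0  0  1  1  2
  row 3: 0  0  1  2  3
  row 4: 1  1  2  3  4
  row 5: 1  2  3  4  5

the unique w with this rank table is (3, 5, 4, 1, 2).

|D(w)|=7, |Ess(w)|=2:

[(2, 4, 1), (3, 2, 0)]


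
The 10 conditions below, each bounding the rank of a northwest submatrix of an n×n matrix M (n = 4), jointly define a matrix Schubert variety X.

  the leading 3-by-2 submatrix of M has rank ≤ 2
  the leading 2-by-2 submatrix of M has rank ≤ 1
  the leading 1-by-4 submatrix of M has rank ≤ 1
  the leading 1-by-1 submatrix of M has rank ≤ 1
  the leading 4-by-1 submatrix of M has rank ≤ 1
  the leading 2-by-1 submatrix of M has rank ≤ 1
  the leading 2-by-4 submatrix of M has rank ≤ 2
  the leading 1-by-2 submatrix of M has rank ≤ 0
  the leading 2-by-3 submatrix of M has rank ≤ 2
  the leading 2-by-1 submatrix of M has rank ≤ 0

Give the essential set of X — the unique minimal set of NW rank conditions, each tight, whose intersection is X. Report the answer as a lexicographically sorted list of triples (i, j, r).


Reconstructing r_w from the 10 given conditions:

  R[1]: 0 0 1 1
  R[2]: 0 1 2 2
  R[3]: 1 2 3 3
  R[4]: 1 2 3 4

second differences of R give the permutation w = (3, 2, 1, 4).

Fulton essential set (2 of the 3 Rothe cells):

[(1, 2, 0), (2, 1, 0)]


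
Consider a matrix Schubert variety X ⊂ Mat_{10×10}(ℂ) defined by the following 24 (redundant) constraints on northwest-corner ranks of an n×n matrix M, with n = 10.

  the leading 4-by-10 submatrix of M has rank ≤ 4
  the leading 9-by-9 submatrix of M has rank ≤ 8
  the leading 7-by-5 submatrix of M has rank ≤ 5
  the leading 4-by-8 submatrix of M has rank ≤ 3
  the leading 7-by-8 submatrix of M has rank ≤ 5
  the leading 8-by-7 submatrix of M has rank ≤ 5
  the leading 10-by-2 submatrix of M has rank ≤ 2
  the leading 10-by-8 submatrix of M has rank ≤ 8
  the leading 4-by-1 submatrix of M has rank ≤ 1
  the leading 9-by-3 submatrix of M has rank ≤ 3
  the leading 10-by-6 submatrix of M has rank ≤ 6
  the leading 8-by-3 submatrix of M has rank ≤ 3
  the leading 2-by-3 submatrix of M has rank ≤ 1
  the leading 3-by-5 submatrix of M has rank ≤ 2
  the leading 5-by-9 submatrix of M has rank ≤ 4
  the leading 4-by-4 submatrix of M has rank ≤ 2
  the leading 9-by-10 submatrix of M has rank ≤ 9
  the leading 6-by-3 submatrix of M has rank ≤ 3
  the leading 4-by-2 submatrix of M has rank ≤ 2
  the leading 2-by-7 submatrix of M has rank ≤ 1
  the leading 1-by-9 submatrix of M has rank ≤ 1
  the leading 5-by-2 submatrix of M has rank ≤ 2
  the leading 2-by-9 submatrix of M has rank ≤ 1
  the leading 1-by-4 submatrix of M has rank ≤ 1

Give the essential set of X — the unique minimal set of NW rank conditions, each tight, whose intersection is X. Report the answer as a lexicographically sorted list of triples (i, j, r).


Propagating the 24 rank bounds to every northwest block:

  row 1: 1, 1, 1, 1, 1, 1, 1, 1, 1, 1
  row 2: 1, 1, 1, 1, 1, 1, 1, 1, 1, 2
  row 3: 1, 2, 2, 2, 2, 2, 2, 2, 2, 3
  row 4: 1, 2, 2, 2, 3, 3, 3, 3, 3, 4
  row 5: 1, 2, 3, 3, 4, 4, 4, 4, 4, 5
  row 6: 1, 2, 3, 4, 5, 5, 5, 5, 5, 6
  row 7: 1, 2, 3, 4, 5, 5, 5, 5, 6, 7
  row 8: 1, 2, 3, 4, 5, 5, 5, 6, 7, 8
  row 9: 1, 2, 3, 4, 5, 6, 6, 7, 8, 9
  row 10: 1, 2, 3, 4, 5, 6, 7, 8, 9, 10

second differences of R give the permutation w = (1, 10, 2, 5, 3, 4, 9, 8, 6, 7).

ℓ(w)=15; the 4 essential cells (i,j,r):

[(2, 9, 1), (4, 4, 2), (7, 8, 5), (8, 7, 5)]


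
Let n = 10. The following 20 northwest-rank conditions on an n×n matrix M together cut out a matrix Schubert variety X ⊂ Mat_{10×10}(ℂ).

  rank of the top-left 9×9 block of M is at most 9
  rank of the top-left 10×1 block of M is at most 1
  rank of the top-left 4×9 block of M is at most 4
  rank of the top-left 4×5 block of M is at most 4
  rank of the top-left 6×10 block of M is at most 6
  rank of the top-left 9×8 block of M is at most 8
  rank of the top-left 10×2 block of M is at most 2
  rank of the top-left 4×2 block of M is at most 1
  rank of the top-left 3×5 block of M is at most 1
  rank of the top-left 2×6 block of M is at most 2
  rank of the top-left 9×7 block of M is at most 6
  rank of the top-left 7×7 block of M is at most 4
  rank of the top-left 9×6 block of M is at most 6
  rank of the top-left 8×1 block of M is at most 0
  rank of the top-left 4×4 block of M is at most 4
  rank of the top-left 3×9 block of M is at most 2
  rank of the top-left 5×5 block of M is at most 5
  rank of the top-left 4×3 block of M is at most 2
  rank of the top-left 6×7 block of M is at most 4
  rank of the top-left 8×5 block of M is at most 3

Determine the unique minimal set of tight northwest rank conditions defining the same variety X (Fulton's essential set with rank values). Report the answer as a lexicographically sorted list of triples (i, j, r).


The tightest implied rank at each (i,j), from the 20 conditions:

  0, 1, 1, 1, 1, 1, 1, 1, 1, 1
  0, 1, 1, 1, 1, 2, 2, 2, 2, 2
  0, 1, 1, 1, 1, 2, 2, 2, 2, 3
  0, 1, 2, 2, 2, 3, 3, 3, 3, 4
  0, 1, 2, 3, 3, 4, 4, 4, 4, 5
  0, 1, 2, 3, 3, 4, 4, 5, 5, 6
  0, 1, 2, 3, 3, 4, 4, 5, 6, 7
  0, 1, 2, 3, 3, 4, 5, 6, 7, 8
  1, 2, 3, 4, 4, 5, 6, 7, 8, 9
  1, 2, 3, 4, 5, 6, 7, 8, 9, 10

giving w = (2, 6, 10, 3, 4, 8, 9, 7, 1, 5) via Δ²R.

|D(w)|=22, |Ess(w)|=5:

[(3, 5, 1), (3, 9, 2), (7, 7, 4), (8, 1, 0), (8, 5, 3)]


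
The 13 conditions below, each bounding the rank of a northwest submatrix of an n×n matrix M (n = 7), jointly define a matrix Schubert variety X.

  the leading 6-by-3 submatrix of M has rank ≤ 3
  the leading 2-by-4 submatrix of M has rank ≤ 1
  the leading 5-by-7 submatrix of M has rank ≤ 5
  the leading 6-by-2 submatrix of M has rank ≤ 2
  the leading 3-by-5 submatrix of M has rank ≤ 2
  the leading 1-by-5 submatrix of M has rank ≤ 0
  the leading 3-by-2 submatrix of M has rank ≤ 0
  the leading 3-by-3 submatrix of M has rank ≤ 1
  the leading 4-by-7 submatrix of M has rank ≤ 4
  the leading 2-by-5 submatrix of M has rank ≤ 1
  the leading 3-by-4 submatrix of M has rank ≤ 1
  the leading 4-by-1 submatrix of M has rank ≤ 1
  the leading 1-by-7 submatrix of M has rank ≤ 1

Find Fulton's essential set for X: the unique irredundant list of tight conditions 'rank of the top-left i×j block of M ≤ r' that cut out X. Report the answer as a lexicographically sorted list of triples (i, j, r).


Rank table r_w(7×7) implied by the 13 constraints:

  0  0  0  0  0  1  1
  0  0  1  1  1  2  2
  0  0  1  1  2  3  3
  1  1  2  2  3  4  4
  1  2  3  3  4  5  5
  1  2  3  4  5  6  6
  1  2  3  4  5  6  7

giving w = (6, 3, 5, 1, 2, 4, 7) via Δ²R.

3 SE-corners of the 10-cell Rothe diagram give Ess(w):

[(1, 5, 0), (3, 2, 0), (3, 4, 1)]


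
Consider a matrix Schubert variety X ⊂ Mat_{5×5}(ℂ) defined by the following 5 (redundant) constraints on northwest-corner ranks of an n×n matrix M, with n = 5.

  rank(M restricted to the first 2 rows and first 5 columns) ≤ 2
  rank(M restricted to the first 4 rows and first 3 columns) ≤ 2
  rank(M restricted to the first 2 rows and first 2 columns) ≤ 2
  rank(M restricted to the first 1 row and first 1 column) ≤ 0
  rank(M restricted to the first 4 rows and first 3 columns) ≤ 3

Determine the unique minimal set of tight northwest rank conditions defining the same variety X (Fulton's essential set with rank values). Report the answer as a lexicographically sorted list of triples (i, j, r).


Computing R[i][j] = min implied NW-rank bound (n=5, 5 conditions):

  R[1]: 0 | 1 | 1 | 1 | 1
  R[2]: 1 | 2 | 2 | 2 | 2
  R[3]: 1 | 2 | 2 | 3 | 3
  R[4]: 1 | 2 | 2 | 3 | 4
  R[5]: 1 | 2 | 3 | 4 | 5

reading off 1-entries of Δ²R: w = (2, 1, 4, 5, 3).

ℓ(w)=3; the 2 essential cells (i,j,r):

[(1, 1, 0), (4, 3, 2)]
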